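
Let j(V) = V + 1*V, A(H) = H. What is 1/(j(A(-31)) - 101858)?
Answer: -1/101920 ≈ -9.8116e-6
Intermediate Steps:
j(V) = 2*V (j(V) = V + V = 2*V)
1/(j(A(-31)) - 101858) = 1/(2*(-31) - 101858) = 1/(-62 - 101858) = 1/(-101920) = -1/101920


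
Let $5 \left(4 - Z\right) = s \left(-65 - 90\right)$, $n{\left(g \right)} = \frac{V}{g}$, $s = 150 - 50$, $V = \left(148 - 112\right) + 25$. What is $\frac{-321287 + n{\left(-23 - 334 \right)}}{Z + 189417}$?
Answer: $- \frac{114699520}{68729997} \approx -1.6688$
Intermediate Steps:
$V = 61$ ($V = 36 + 25 = 61$)
$s = 100$ ($s = 150 - 50 = 100$)
$n{\left(g \right)} = \frac{61}{g}$
$Z = 3104$ ($Z = 4 - \frac{100 \left(-65 - 90\right)}{5} = 4 - \frac{100 \left(-155\right)}{5} = 4 - -3100 = 4 + 3100 = 3104$)
$\frac{-321287 + n{\left(-23 - 334 \right)}}{Z + 189417} = \frac{-321287 + \frac{61}{-23 - 334}}{3104 + 189417} = \frac{-321287 + \frac{61}{-357}}{192521} = \left(-321287 + 61 \left(- \frac{1}{357}\right)\right) \frac{1}{192521} = \left(-321287 - \frac{61}{357}\right) \frac{1}{192521} = \left(- \frac{114699520}{357}\right) \frac{1}{192521} = - \frac{114699520}{68729997}$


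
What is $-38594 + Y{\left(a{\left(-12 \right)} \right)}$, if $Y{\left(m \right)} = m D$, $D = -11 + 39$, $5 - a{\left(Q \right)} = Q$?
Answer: $-38118$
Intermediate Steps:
$a{\left(Q \right)} = 5 - Q$
$D = 28$
$Y{\left(m \right)} = 28 m$ ($Y{\left(m \right)} = m 28 = 28 m$)
$-38594 + Y{\left(a{\left(-12 \right)} \right)} = -38594 + 28 \left(5 - -12\right) = -38594 + 28 \left(5 + 12\right) = -38594 + 28 \cdot 17 = -38594 + 476 = -38118$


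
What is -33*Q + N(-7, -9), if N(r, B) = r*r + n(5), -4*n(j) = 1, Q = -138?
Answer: 18411/4 ≈ 4602.8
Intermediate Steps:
n(j) = -1/4 (n(j) = -1/4*1 = -1/4)
N(r, B) = -1/4 + r**2 (N(r, B) = r*r - 1/4 = r**2 - 1/4 = -1/4 + r**2)
-33*Q + N(-7, -9) = -33*(-138) + (-1/4 + (-7)**2) = 4554 + (-1/4 + 49) = 4554 + 195/4 = 18411/4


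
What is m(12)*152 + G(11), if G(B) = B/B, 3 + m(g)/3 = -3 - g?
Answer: -8207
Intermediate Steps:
m(g) = -18 - 3*g (m(g) = -9 + 3*(-3 - g) = -9 + (-9 - 3*g) = -18 - 3*g)
G(B) = 1
m(12)*152 + G(11) = (-18 - 3*12)*152 + 1 = (-18 - 36)*152 + 1 = -54*152 + 1 = -8208 + 1 = -8207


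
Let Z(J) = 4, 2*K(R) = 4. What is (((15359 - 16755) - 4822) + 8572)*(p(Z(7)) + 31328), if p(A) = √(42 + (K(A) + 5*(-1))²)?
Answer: 73746112 + 2354*√51 ≈ 7.3763e+7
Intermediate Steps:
K(R) = 2 (K(R) = (½)*4 = 2)
p(A) = √51 (p(A) = √(42 + (2 + 5*(-1))²) = √(42 + (2 - 5)²) = √(42 + (-3)²) = √(42 + 9) = √51)
(((15359 - 16755) - 4822) + 8572)*(p(Z(7)) + 31328) = (((15359 - 16755) - 4822) + 8572)*(√51 + 31328) = ((-1396 - 4822) + 8572)*(31328 + √51) = (-6218 + 8572)*(31328 + √51) = 2354*(31328 + √51) = 73746112 + 2354*√51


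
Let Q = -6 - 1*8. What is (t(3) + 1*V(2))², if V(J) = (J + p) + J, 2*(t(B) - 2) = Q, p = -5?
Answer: 36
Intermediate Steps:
Q = -14 (Q = -6 - 8 = -14)
t(B) = -5 (t(B) = 2 + (½)*(-14) = 2 - 7 = -5)
V(J) = -5 + 2*J (V(J) = (J - 5) + J = (-5 + J) + J = -5 + 2*J)
(t(3) + 1*V(2))² = (-5 + 1*(-5 + 2*2))² = (-5 + 1*(-5 + 4))² = (-5 + 1*(-1))² = (-5 - 1)² = (-6)² = 36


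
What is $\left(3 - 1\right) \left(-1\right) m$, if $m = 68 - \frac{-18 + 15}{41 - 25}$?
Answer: $- \frac{1091}{8} \approx -136.38$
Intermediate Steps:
$m = \frac{1091}{16}$ ($m = 68 - - \frac{3}{16} = 68 + \frac{3}{16} = \frac{1091}{16} \approx 68.188$)
$\left(3 - 1\right) \left(-1\right) m = \left(3 - 1\right) \left(-1\right) \frac{1091}{16} = 2 \left(-1\right) \frac{1091}{16} = \left(-2\right) \frac{1091}{16} = - \frac{1091}{8}$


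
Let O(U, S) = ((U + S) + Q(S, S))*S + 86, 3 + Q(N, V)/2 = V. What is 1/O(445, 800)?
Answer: 1/2271286 ≈ 4.4028e-7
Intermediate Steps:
Q(N, V) = -6 + 2*V
O(U, S) = 86 + S*(-6 + U + 3*S) (O(U, S) = ((U + S) + (-6 + 2*S))*S + 86 = ((S + U) + (-6 + 2*S))*S + 86 = (-6 + U + 3*S)*S + 86 = S*(-6 + U + 3*S) + 86 = 86 + S*(-6 + U + 3*S))
1/O(445, 800) = 1/(86 - 6*800 + 3*800**2 + 800*445) = 1/(86 - 4800 + 3*640000 + 356000) = 1/(86 - 4800 + 1920000 + 356000) = 1/2271286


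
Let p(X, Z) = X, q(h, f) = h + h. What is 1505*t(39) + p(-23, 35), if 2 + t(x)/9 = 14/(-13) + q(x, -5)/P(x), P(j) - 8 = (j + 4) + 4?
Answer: -3216163/143 ≈ -22491.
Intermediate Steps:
q(h, f) = 2*h
P(j) = 16 + j (P(j) = 8 + ((j + 4) + 4) = 8 + ((4 + j) + 4) = 8 + (8 + j) = 16 + j)
t(x) = -360/13 + 18*x/(16 + x) (t(x) = -18 + 9*(14/(-13) + (2*x)/(16 + x)) = -18 + 9*(14*(-1/13) + 2*x/(16 + x)) = -18 + 9*(-14/13 + 2*x/(16 + x)) = -18 + (-126/13 + 18*x/(16 + x)) = -360/13 + 18*x/(16 + x))
1505*t(39) + p(-23, 35) = 1505*(18*(-320 - 7*39)/(13*(16 + 39))) - 23 = 1505*((18/13)*(-320 - 273)/55) - 23 = 1505*((18/13)*(1/55)*(-593)) - 23 = 1505*(-10674/715) - 23 = -3212874/143 - 23 = -3216163/143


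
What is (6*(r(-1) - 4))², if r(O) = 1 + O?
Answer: 576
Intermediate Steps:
(6*(r(-1) - 4))² = (6*((1 - 1) - 4))² = (6*(0 - 4))² = (6*(-4))² = (-24)² = 576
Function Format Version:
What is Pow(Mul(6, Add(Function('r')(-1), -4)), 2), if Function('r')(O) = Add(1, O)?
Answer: 576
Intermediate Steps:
Pow(Mul(6, Add(Function('r')(-1), -4)), 2) = Pow(Mul(6, Add(Add(1, -1), -4)), 2) = Pow(Mul(6, Add(0, -4)), 2) = Pow(Mul(6, -4), 2) = Pow(-24, 2) = 576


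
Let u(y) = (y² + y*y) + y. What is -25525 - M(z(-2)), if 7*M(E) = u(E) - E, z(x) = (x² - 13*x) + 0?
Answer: -180475/7 ≈ -25782.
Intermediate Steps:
z(x) = x² - 13*x
u(y) = y + 2*y² (u(y) = (y² + y²) + y = 2*y² + y = y + 2*y²)
M(E) = -E/7 + E*(1 + 2*E)/7 (M(E) = (E*(1 + 2*E) - E)/7 = (-E + E*(1 + 2*E))/7 = -E/7 + E*(1 + 2*E)/7)
-25525 - M(z(-2)) = -25525 - 2*(-2*(-13 - 2))²/7 = -25525 - 2*(-2*(-15))²/7 = -25525 - 2*30²/7 = -25525 - 2*900/7 = -25525 - 1*1800/7 = -25525 - 1800/7 = -180475/7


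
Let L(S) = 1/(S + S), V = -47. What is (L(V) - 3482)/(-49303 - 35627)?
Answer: 109103/2661140 ≈ 0.040999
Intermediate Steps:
L(S) = 1/(2*S)
(L(V) - 3482)/(-49303 - 35627) = ((½)/(-47) - 3482)/(-49303 - 35627) = ((½)*(-1/47) - 3482)/(-84930) = (-1/94 - 3482)*(-1/84930) = -327309/94*(-1/84930) = 109103/2661140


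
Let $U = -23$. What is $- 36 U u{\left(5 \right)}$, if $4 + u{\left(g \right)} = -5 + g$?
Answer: $-3312$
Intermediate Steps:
$u{\left(g \right)} = -9 + g$ ($u{\left(g \right)} = -4 + \left(-5 + g\right) = -9 + g$)
$- 36 U u{\left(5 \right)} = \left(-36\right) \left(-23\right) \left(-9 + 5\right) = 828 \left(-4\right) = -3312$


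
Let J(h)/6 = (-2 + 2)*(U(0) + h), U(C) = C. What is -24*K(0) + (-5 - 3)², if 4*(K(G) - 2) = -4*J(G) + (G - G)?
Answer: 16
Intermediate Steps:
J(h) = 0 (J(h) = 6*((-2 + 2)*(0 + h)) = 6*(0*h) = 6*0 = 0)
K(G) = 2 (K(G) = 2 + (-4*0 + (G - G))/4 = 2 + (0 + 0)/4 = 2 + (¼)*0 = 2 + 0 = 2)
-24*K(0) + (-5 - 3)² = -24*2 + (-5 - 3)² = -48 + (-8)² = -48 + 64 = 16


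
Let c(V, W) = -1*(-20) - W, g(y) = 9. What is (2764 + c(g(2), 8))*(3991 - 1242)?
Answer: 7631224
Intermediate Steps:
c(V, W) = 20 - W
(2764 + c(g(2), 8))*(3991 - 1242) = (2764 + (20 - 1*8))*(3991 - 1242) = (2764 + (20 - 8))*2749 = (2764 + 12)*2749 = 2776*2749 = 7631224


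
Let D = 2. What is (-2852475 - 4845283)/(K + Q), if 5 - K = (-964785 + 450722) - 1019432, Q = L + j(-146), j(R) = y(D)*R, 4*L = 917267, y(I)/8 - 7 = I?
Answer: -30791032/7009219 ≈ -4.3929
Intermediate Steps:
y(I) = 56 + 8*I
L = 917267/4 (L = (¼)*917267 = 917267/4 ≈ 2.2932e+5)
j(R) = 72*R (j(R) = (56 + 8*2)*R = (56 + 16)*R = 72*R)
Q = 875219/4 (Q = 917267/4 + 72*(-146) = 917267/4 - 10512 = 875219/4 ≈ 2.1880e+5)
K = 1533500 (K = 5 - ((-964785 + 450722) - 1019432) = 5 - (-514063 - 1019432) = 5 - 1*(-1533495) = 5 + 1533495 = 1533500)
(-2852475 - 4845283)/(K + Q) = (-2852475 - 4845283)/(1533500 + 875219/4) = -7697758/7009219/4 = -7697758*4/7009219 = -30791032/7009219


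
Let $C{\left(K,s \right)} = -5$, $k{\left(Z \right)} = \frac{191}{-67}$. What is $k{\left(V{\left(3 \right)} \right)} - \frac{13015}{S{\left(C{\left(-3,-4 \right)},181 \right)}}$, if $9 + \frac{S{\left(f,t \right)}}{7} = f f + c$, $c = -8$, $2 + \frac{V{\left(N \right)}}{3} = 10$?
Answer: $- \frac{882701}{3752} \approx -235.26$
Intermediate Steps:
$V{\left(N \right)} = 24$ ($V{\left(N \right)} = -6 + 3 \cdot 10 = -6 + 30 = 24$)
$k{\left(Z \right)} = - \frac{191}{67}$ ($k{\left(Z \right)} = 191 \left(- \frac{1}{67}\right) = - \frac{191}{67}$)
$S{\left(f,t \right)} = -119 + 7 f^{2}$ ($S{\left(f,t \right)} = -63 + 7 \left(f f - 8\right) = -63 + 7 \left(f^{2} - 8\right) = -63 + 7 \left(-8 + f^{2}\right) = -63 + \left(-56 + 7 f^{2}\right) = -119 + 7 f^{2}$)
$k{\left(V{\left(3 \right)} \right)} - \frac{13015}{S{\left(C{\left(-3,-4 \right)},181 \right)}} = - \frac{191}{67} - \frac{13015}{-119 + 7 \left(-5\right)^{2}} = - \frac{191}{67} - \frac{13015}{-119 + 7 \cdot 25} = - \frac{191}{67} - \frac{13015}{-119 + 175} = - \frac{191}{67} - \frac{13015}{56} = - \frac{882701}{3752}$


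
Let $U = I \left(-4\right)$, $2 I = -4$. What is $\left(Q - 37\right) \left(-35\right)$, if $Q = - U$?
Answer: $1575$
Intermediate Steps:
$I = -2$ ($I = \frac{1}{2} \left(-4\right) = -2$)
$U = 8$ ($U = \left(-2\right) \left(-4\right) = 8$)
$Q = -8$ ($Q = \left(-1\right) 8 = -8$)
$\left(Q - 37\right) \left(-35\right) = \left(-8 - 37\right) \left(-35\right) = \left(-45\right) \left(-35\right) = 1575$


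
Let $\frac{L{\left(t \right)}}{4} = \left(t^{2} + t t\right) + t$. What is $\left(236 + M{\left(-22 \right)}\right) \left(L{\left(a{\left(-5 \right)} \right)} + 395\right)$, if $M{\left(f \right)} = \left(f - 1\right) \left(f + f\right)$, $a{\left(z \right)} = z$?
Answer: $717600$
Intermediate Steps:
$L{\left(t \right)} = 4 t + 8 t^{2}$ ($L{\left(t \right)} = 4 \left(\left(t^{2} + t t\right) + t\right) = 4 \left(\left(t^{2} + t^{2}\right) + t\right) = 4 \left(2 t^{2} + t\right) = 4 \left(t + 2 t^{2}\right) = 4 t + 8 t^{2}$)
$M{\left(f \right)} = 2 f \left(-1 + f\right)$ ($M{\left(f \right)} = \left(-1 + f\right) 2 f = 2 f \left(-1 + f\right)$)
$\left(236 + M{\left(-22 \right)}\right) \left(L{\left(a{\left(-5 \right)} \right)} + 395\right) = \left(236 + 2 \left(-22\right) \left(-1 - 22\right)\right) \left(4 \left(-5\right) \left(1 + 2 \left(-5\right)\right) + 395\right) = \left(236 + 2 \left(-22\right) \left(-23\right)\right) \left(4 \left(-5\right) \left(1 - 10\right) + 395\right) = \left(236 + 1012\right) \left(4 \left(-5\right) \left(-9\right) + 395\right) = 1248 \left(180 + 395\right) = 1248 \cdot 575 = 717600$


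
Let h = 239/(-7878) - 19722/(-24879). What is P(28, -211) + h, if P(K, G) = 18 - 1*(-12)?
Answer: 2009775565/65332254 ≈ 30.762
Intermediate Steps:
P(K, G) = 30 (P(K, G) = 18 + 12 = 30)
h = 49807945/65332254 (h = 239*(-1/7878) - 19722*(-1/24879) = -239/7878 + 6574/8293 = 49807945/65332254 ≈ 0.76238)
P(28, -211) + h = 30 + 49807945/65332254 = 2009775565/65332254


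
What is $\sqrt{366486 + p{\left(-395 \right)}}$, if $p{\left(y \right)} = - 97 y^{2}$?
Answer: $i \sqrt{14767939} \approx 3842.9 i$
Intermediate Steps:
$\sqrt{366486 + p{\left(-395 \right)}} = \sqrt{366486 - 97 \left(-395\right)^{2}} = \sqrt{366486 - 15134425} = \sqrt{-14767939} = i \sqrt{14767939}$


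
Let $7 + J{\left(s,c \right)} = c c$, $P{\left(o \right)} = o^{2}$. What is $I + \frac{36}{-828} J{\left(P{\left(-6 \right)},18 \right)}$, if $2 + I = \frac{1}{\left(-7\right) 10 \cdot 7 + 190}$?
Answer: $- \frac{108923}{6900} \approx -15.786$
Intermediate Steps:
$J{\left(s,c \right)} = -7 + c^{2}$ ($J{\left(s,c \right)} = -7 + c c = -7 + c^{2}$)
$I = - \frac{601}{300}$ ($I = -2 + \frac{1}{\left(-7\right) 10 \cdot 7 + 190} = -2 + \frac{1}{\left(-70\right) 7 + 190} = -2 + \frac{1}{-490 + 190} = -2 + \frac{1}{-300} = -2 - \frac{1}{300} = - \frac{601}{300} \approx -2.0033$)
$I + \frac{36}{-828} J{\left(P{\left(-6 \right)},18 \right)} = - \frac{601}{300} + \frac{36}{-828} \left(-7 + 18^{2}\right) = - \frac{601}{300} + 36 \left(- \frac{1}{828}\right) \left(-7 + 324\right) = - \frac{601}{300} - \frac{317}{23} = - \frac{108923}{6900}$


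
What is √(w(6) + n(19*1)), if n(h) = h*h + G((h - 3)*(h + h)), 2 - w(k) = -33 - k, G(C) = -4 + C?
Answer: √1006 ≈ 31.717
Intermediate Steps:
w(k) = 35 + k (w(k) = 2 - (-33 - k) = 2 + (33 + k) = 35 + k)
n(h) = -4 + h² + 2*h*(-3 + h) (n(h) = h*h + (-4 + (h - 3)*(h + h)) = h² + (-4 + (-3 + h)*(2*h)) = h² + (-4 + 2*h*(-3 + h)) = -4 + h² + 2*h*(-3 + h))
√(w(6) + n(19*1)) = √((35 + 6) + (-4 - 114 + 3*(19*1)²)) = √(41 + (-4 - 6*19 + 3*19²)) = √(41 + (-4 - 114 + 3*361)) = √(41 + (-4 - 114 + 1083)) = √(41 + 965) = √1006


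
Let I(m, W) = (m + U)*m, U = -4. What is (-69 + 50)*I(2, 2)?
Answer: 76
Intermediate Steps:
I(m, W) = m*(-4 + m) (I(m, W) = (m - 4)*m = (-4 + m)*m = m*(-4 + m))
(-69 + 50)*I(2, 2) = (-69 + 50)*(2*(-4 + 2)) = -38*(-2) = -19*(-4) = 76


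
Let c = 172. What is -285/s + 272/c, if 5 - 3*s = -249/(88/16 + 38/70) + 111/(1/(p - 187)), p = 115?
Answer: 71886451/48735641 ≈ 1.4750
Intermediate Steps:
s = 1133387/423 (s = 5/3 - (-249/(88/16 + 38/70) + 111/(1/(115 - 187)))/3 = 5/3 - (-249/(88*(1/16) + 38*(1/70)) + 111/(1/(-72)))/3 = 5/3 - (-249/(11/2 + 19/35) + 111/(-1/72))/3 = 5/3 - (-249/423/70 + 111*(-72))/3 = 5/3 - (-249*70/423 - 7992)/3 = 5/3 - (-5810/141 - 7992)/3 = 5/3 - ⅓*(-1132682/141) = 5/3 + 1132682/423 = 1133387/423 ≈ 2679.4)
-285/s + 272/c = -285/1133387/423 + 272/172 = -285*423/1133387 + 272*(1/172) = -120555/1133387 + 68/43 = 71886451/48735641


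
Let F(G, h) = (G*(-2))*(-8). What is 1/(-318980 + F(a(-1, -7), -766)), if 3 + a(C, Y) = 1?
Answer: -1/319012 ≈ -3.1347e-6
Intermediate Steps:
a(C, Y) = -2 (a(C, Y) = -3 + 1 = -2)
F(G, h) = 16*G (F(G, h) = -2*G*(-8) = 16*G)
1/(-318980 + F(a(-1, -7), -766)) = 1/(-318980 + 16*(-2)) = 1/(-318980 - 32) = 1/(-319012) = -1/319012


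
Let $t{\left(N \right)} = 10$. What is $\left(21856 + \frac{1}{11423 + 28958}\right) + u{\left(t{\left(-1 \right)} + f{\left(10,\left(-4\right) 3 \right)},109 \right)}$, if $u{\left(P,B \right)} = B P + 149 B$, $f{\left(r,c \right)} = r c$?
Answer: $\frac{1054226768}{40381} \approx 26107.0$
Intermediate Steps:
$f{\left(r,c \right)} = c r$
$u{\left(P,B \right)} = 149 B + B P$
$\left(21856 + \frac{1}{11423 + 28958}\right) + u{\left(t{\left(-1 \right)} + f{\left(10,\left(-4\right) 3 \right)},109 \right)} = \left(21856 + \frac{1}{11423 + 28958}\right) + 109 \left(149 + \left(10 + \left(-4\right) 3 \cdot 10\right)\right) = \left(21856 + \frac{1}{40381}\right) + 109 \left(149 + \left(10 - 120\right)\right) = \frac{882567137}{40381} + 109 \left(149 - 110\right) = \frac{882567137}{40381} + 109 \cdot 39 = \frac{882567137}{40381} + 4251 = \frac{1054226768}{40381}$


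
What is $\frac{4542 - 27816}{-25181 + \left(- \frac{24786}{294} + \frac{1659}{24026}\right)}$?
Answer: $\frac{27399875076}{29744106709} \approx 0.92119$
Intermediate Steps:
$\frac{4542 - 27816}{-25181 + \left(- \frac{24786}{294} + \frac{1659}{24026}\right)} = - \frac{23274}{-25181 + \left(\left(-24786\right) \frac{1}{294} + 1659 \cdot \frac{1}{24026}\right)} = - \frac{23274}{-25181 + \left(- \frac{4131}{49} + \frac{1659}{24026}\right)} = - \frac{23274}{-25181 - \frac{99170115}{1177274}} = - \frac{23274}{- \frac{29744106709}{1177274}} = \left(-23274\right) \left(- \frac{1177274}{29744106709}\right) = \frac{27399875076}{29744106709}$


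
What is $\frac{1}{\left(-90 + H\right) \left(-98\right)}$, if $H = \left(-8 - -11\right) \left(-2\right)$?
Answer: $\frac{1}{9408} \approx 0.00010629$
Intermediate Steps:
$H = -6$ ($H = \left(-8 + 11\right) \left(-2\right) = 3 \left(-2\right) = -6$)
$\frac{1}{\left(-90 + H\right) \left(-98\right)} = \frac{1}{\left(-90 - 6\right) \left(-98\right)} = \frac{1}{\left(-96\right) \left(-98\right)} = \frac{1}{9408}$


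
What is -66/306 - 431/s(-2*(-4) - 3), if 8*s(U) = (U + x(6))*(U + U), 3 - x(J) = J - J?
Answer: -22091/510 ≈ -43.316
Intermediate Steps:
x(J) = 3 (x(J) = 3 - (J - J) = 3 - 1*0 = 3 + 0 = 3)
s(U) = U*(3 + U)/4 (s(U) = ((U + 3)*(U + U))/8 = ((3 + U)*(2*U))/8 = (2*U*(3 + U))/8 = U*(3 + U)/4)
-66/306 - 431/s(-2*(-4) - 3) = -66/306 - 431*4/((3 + (-2*(-4) - 3))*(-2*(-4) - 3)) = -66*1/306 - 431*4/((3 + (8 - 3))*(8 - 3)) = -11/51 - 431*4/(5*(3 + 5)) = -11/51 - 431/((¼)*5*8) = -11/51 - 431/10 = -22091/510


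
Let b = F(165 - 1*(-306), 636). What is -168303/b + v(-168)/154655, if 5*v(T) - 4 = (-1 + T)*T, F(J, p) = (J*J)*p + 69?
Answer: 258418264793/7273473366325 ≈ 0.035529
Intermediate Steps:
F(J, p) = 69 + p*J² (F(J, p) = J²*p + 69 = p*J² + 69 = 69 + p*J²)
b = 141090945 (b = 69 + 636*(165 - 1*(-306))² = 69 + 636*(165 + 306)² = 69 + 636*471² = 69 + 636*221841 = 69 + 141090876 = 141090945)
v(T) = ⅘ + T*(-1 + T)/5 (v(T) = ⅘ + ((-1 + T)*T)/5 = ⅘ + (T*(-1 + T))/5 = ⅘ + T*(-1 + T)/5)
-168303/b + v(-168)/154655 = -168303/141090945 + (⅘ - ⅕*(-168) + (⅕)*(-168)²)/154655 = -168303*1/141090945 + (⅘ + 168/5 + (⅕)*28224)*(1/154655) = -56101/47030315 + (⅘ + 168/5 + 28224/5)*(1/154655) = -56101/47030315 + (28396/5)*(1/154655) = -56101/47030315 + 28396/773275 = 258418264793/7273473366325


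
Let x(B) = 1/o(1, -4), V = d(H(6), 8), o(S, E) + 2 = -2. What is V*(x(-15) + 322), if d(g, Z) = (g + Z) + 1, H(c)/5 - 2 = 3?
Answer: 21879/2 ≈ 10940.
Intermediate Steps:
o(S, E) = -4 (o(S, E) = -2 - 2 = -4)
H(c) = 25 (H(c) = 10 + 5*3 = 10 + 15 = 25)
d(g, Z) = 1 + Z + g (d(g, Z) = (Z + g) + 1 = 1 + Z + g)
V = 34 (V = 1 + 8 + 25 = 34)
x(B) = -1/4 (x(B) = 1/(-4) = -1/4)
V*(x(-15) + 322) = 34*(-1/4 + 322) = 34*(1287/4) = 21879/2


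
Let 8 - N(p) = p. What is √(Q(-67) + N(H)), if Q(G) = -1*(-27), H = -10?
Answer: 3*√5 ≈ 6.7082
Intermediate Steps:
N(p) = 8 - p
Q(G) = 27
√(Q(-67) + N(H)) = √(27 + (8 - 1*(-10))) = √(27 + (8 + 10)) = √(27 + 18) = √45 = 3*√5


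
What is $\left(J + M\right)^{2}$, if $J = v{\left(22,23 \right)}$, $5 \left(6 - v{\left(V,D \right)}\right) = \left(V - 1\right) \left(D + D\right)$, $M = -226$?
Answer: $\frac{4268356}{25} \approx 1.7073 \cdot 10^{5}$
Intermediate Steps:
$v{\left(V,D \right)} = 6 - \frac{2 D \left(-1 + V\right)}{5}$ ($v{\left(V,D \right)} = 6 - \frac{\left(V - 1\right) \left(D + D\right)}{5} = 6 - \frac{\left(-1 + V\right) 2 D}{5} = 6 - \frac{2 D \left(-1 + V\right)}{5}$)
$J = - \frac{936}{5}$ ($J = 6 + \frac{2}{5} \cdot 23 - \frac{46}{5} \cdot 22 = 6 + \frac{46}{5} - \frac{1012}{5} = - \frac{936}{5} \approx -187.2$)
$\left(J + M\right)^{2} = \left(- \frac{936}{5} - 226\right)^{2} = \left(- \frac{2066}{5}\right)^{2} = \frac{4268356}{25}$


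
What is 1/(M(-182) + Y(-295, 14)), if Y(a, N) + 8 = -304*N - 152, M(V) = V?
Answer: -1/4598 ≈ -0.00021749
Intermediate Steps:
Y(a, N) = -160 - 304*N (Y(a, N) = -8 + (-304*N - 152) = -8 + (-152 - 304*N) = -160 - 304*N)
1/(M(-182) + Y(-295, 14)) = 1/(-182 + (-160 - 304*14)) = 1/(-182 + (-160 - 4256)) = 1/(-182 - 4416) = 1/(-4598) = -1/4598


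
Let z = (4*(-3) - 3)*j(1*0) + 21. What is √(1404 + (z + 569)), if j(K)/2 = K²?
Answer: √1994 ≈ 44.654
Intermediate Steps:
j(K) = 2*K²
z = 21 (z = (4*(-3) - 3)*(2*(1*0)²) + 21 = (-12 - 3)*(2*0²) + 21 = -30*0 + 21 = -15*0 + 21 = 0 + 21 = 21)
√(1404 + (z + 569)) = √(1404 + (21 + 569)) = √(1404 + 590) = √1994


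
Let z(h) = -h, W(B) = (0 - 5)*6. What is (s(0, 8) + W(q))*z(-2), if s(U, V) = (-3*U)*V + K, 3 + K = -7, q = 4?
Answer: -80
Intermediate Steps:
K = -10 (K = -3 - 7 = -10)
s(U, V) = -10 - 3*U*V (s(U, V) = (-3*U)*V - 10 = -3*U*V - 10 = -10 - 3*U*V)
W(B) = -30 (W(B) = -5*6 = -30)
(s(0, 8) + W(q))*z(-2) = ((-10 - 3*0*8) - 30)*(-1*(-2)) = ((-10 + 0) - 30)*2 = (-10 - 30)*2 = -40*2 = -80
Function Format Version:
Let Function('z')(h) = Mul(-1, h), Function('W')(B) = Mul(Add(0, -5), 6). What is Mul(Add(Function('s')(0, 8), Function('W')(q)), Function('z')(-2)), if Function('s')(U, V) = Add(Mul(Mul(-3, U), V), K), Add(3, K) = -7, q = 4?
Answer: -80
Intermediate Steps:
K = -10 (K = Add(-3, -7) = -10)
Function('s')(U, V) = Add(-10, Mul(-3, U, V)) (Function('s')(U, V) = Add(Mul(Mul(-3, U), V), -10) = Add(Mul(-3, U, V), -10) = Add(-10, Mul(-3, U, V)))
Function('W')(B) = -30 (Function('W')(B) = Mul(-5, 6) = -30)
Mul(Add(Function('s')(0, 8), Function('W')(q)), Function('z')(-2)) = Mul(Add(Add(-10, Mul(-3, 0, 8)), -30), Mul(-1, -2)) = Mul(Add(Add(-10, 0), -30), 2) = Mul(Add(-10, -30), 2) = Mul(-40, 2) = -80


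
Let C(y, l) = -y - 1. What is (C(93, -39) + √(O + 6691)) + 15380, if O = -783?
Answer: 15286 + 2*√1477 ≈ 15363.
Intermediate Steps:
C(y, l) = -1 - y
(C(93, -39) + √(O + 6691)) + 15380 = ((-1 - 1*93) + √(-783 + 6691)) + 15380 = ((-1 - 93) + √5908) + 15380 = (-94 + 2*√1477) + 15380 = 15286 + 2*√1477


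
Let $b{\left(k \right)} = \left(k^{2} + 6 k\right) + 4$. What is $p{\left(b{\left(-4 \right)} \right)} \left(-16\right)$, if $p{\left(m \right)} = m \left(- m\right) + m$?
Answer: $320$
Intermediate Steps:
$b{\left(k \right)} = 4 + k^{2} + 6 k$
$p{\left(m \right)} = m - m^{2}$ ($p{\left(m \right)} = - m^{2} + m = m - m^{2}$)
$p{\left(b{\left(-4 \right)} \right)} \left(-16\right) = \left(4 + \left(-4\right)^{2} + 6 \left(-4\right)\right) \left(1 - \left(4 + \left(-4\right)^{2} + 6 \left(-4\right)\right)\right) \left(-16\right) = \left(4 + 16 - 24\right) \left(1 - \left(4 + 16 - 24\right)\right) \left(-16\right) = - 4 \left(1 - -4\right) \left(-16\right) = - 4 \left(1 + 4\right) \left(-16\right) = \left(-4\right) 5 \left(-16\right) = \left(-20\right) \left(-16\right) = 320$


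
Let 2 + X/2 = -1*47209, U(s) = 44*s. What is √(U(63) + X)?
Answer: 5*I*√3666 ≈ 302.74*I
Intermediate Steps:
X = -94422 (X = -4 + 2*(-1*47209) = -4 + 2*(-47209) = -4 - 94418 = -94422)
√(U(63) + X) = √(44*63 - 94422) = √(2772 - 94422) = √(-91650) = 5*I*√3666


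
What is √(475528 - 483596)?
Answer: 2*I*√2017 ≈ 89.822*I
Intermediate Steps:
√(475528 - 483596) = √(-8068) = 2*I*√2017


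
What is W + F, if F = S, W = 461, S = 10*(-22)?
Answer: 241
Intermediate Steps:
S = -220
F = -220
W + F = 461 - 220 = 241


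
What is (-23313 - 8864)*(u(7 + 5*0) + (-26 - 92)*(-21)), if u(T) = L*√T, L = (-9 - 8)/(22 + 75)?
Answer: -79734606 + 547009*√7/97 ≈ -7.9720e+7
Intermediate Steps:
L = -17/97 ≈ -0.17526
u(T) = -17*√T/97
(-23313 - 8864)*(u(7 + 5*0) + (-26 - 92)*(-21)) = (-23313 - 8864)*(-17*√(7 + 5*0)/97 + (-26 - 92)*(-21)) = -32177*(-17*√(7 + 0)/97 - 118*(-21)) = -32177*(-17*√7/97 + 2478) = -32177*(2478 - 17*√7/97) = -79734606 + 547009*√7/97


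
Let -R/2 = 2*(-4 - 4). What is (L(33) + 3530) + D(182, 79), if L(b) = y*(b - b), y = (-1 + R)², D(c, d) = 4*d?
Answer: 3846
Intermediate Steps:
R = 32 (R = -4*(-4 - 4) = -4*(-8) = -2*(-16) = 32)
y = 961 (y = (-1 + 32)² = 31² = 961)
L(b) = 0 (L(b) = 961*(b - b) = 961*0 = 0)
(L(33) + 3530) + D(182, 79) = (0 + 3530) + 4*79 = 3530 + 316 = 3846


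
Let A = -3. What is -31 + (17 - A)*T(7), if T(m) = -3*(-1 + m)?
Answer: -391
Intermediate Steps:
T(m) = 3 - 3*m
-31 + (17 - A)*T(7) = -31 + (17 - 1*(-3))*(3 - 3*7) = -31 + (17 + 3)*(3 - 21) = -31 + 20*(-18) = -31 - 360 = -391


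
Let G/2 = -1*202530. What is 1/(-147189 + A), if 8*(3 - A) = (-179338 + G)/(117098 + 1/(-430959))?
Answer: -201857747924/29710508560153023 ≈ -6.7942e-6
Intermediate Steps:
G = -405060 (G = 2*(-1*202530) = 2*(-202530) = -405060)
A = 731499032613/201857747924 (A = 3 - (-179338 - 405060)/(8*(117098 + 1/(-430959))) = 3 - (-292199)/(4*(117098 - 1/430959)) = 3 - (-292199)/(4*50464436981/430959) = 3 - (-292199)*430959/(4*50464436981) = 3 - ⅛*(-251851577682/50464436981) = 3 + 125925788841/201857747924 = 731499032613/201857747924 ≈ 3.6238)
1/(-147189 + A) = 1/(-147189 + 731499032613/201857747924) = 1/(-29710508560153023/201857747924) = -201857747924/29710508560153023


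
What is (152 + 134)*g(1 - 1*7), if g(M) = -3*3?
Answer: -2574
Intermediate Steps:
g(M) = -9
(152 + 134)*g(1 - 1*7) = (152 + 134)*(-9) = 286*(-9) = -2574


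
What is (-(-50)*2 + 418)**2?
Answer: 268324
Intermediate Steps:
(-(-50)*2 + 418)**2 = (-25*(-4) + 418)**2 = (100 + 418)**2 = 518**2 = 268324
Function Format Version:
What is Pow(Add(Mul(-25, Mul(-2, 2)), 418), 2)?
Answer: 268324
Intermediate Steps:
Pow(Add(Mul(-25, Mul(-2, 2)), 418), 2) = Pow(Add(Mul(-25, -4), 418), 2) = Pow(Add(100, 418), 2) = Pow(518, 2) = 268324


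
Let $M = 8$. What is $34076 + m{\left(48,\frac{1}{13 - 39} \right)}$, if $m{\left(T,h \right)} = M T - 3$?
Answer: $34457$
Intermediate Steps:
$m{\left(T,h \right)} = -3 + 8 T$ ($m{\left(T,h \right)} = 8 T - 3 = -3 + 8 T$)
$34076 + m{\left(48,\frac{1}{13 - 39} \right)} = 34076 + \left(-3 + 8 \cdot 48\right) = 34076 + \left(-3 + 384\right) = 34076 + 381 = 34457$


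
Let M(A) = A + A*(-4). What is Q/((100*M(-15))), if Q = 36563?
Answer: 36563/4500 ≈ 8.1251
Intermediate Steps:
M(A) = -3*A (M(A) = A - 4*A = -3*A)
Q/((100*M(-15))) = 36563/((100*(-3*(-15)))) = 36563/((100*45)) = 36563/4500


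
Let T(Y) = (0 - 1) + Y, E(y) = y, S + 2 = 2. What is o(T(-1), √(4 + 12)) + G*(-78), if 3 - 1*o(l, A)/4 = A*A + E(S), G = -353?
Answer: 27482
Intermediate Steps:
S = 0 (S = -2 + 2 = 0)
T(Y) = -1 + Y
o(l, A) = 12 - 4*A² (o(l, A) = 12 - 4*(A*A + 0) = 12 - 4*(A² + 0) = 12 - 4*A²)
o(T(-1), √(4 + 12)) + G*(-78) = (12 - 4*(√(4 + 12))²) - 353*(-78) = (12 - 4*(√16)²) + 27534 = (12 - 4*4²) + 27534 = (12 - 4*16) + 27534 = (12 - 64) + 27534 = -52 + 27534 = 27482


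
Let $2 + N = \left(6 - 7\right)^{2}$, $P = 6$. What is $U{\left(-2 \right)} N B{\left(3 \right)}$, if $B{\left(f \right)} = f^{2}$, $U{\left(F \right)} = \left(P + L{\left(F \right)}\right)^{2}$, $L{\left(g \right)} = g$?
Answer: $-144$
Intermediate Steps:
$U{\left(F \right)} = \left(6 + F\right)^{2}$
$N = -1$ ($N = -2 + \left(6 - 7\right)^{2} = -2 + \left(-1\right)^{2} = -2 + 1 = -1$)
$U{\left(-2 \right)} N B{\left(3 \right)} = \left(6 - 2\right)^{2} \left(-1\right) 3^{2} = 4^{2} \left(-1\right) 9 = 16 \left(-1\right) 9 = \left(-16\right) 9 = -144$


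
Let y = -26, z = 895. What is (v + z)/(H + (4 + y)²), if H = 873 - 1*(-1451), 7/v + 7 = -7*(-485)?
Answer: 433181/1359072 ≈ 0.31873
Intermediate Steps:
v = 1/484 (v = 7/(-7 - 7*(-485)) = 7/(-7 + 3395) = 7/3388 = 7*(1/3388) = 1/484 ≈ 0.0020661)
H = 2324 (H = 873 + 1451 = 2324)
(v + z)/(H + (4 + y)²) = (1/484 + 895)/(2324 + (4 - 26)²) = 433181/(484*(2324 + (-22)²)) = 433181/(484*(2324 + 484)) = (433181/484)/2808 = (433181/484)*(1/2808) = 433181/1359072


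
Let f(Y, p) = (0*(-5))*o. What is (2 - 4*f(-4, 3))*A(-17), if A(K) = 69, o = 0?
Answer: 138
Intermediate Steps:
f(Y, p) = 0 (f(Y, p) = (0*(-5))*0 = 0*0 = 0)
(2 - 4*f(-4, 3))*A(-17) = (2 - 4*0)*69 = (2 + 0)*69 = 2*69 = 138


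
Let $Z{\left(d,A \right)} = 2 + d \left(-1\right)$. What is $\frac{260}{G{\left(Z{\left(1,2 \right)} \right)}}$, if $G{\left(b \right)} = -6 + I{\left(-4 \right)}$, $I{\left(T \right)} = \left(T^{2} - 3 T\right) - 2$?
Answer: $13$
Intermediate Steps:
$Z{\left(d,A \right)} = 2 - d$
$I{\left(T \right)} = -2 + T^{2} - 3 T$
$G{\left(b \right)} = 20$ ($G{\left(b \right)} = -6 - \left(-10 - 16\right) = -6 + \left(-2 + 16 + 12\right) = -6 + 26 = 20$)
$\frac{260}{G{\left(Z{\left(1,2 \right)} \right)}} = \frac{260}{20} = 260 \cdot \frac{1}{20} = 13$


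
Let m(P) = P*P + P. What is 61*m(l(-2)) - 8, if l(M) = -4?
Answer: 724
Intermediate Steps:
m(P) = P + P**2 (m(P) = P**2 + P = P + P**2)
61*m(l(-2)) - 8 = 61*(-4*(1 - 4)) - 8 = 61*(-4*(-3)) - 8 = 61*12 - 8 = 732 - 8 = 724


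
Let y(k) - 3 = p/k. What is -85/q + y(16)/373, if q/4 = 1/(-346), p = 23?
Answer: 43879791/5968 ≈ 7352.5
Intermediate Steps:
y(k) = 3 + 23/k
q = -2/173 (q = 4/(-346) = 4*(-1/346) = -2/173 ≈ -0.011561)
-85/q + y(16)/373 = -85/(-2/173) + (3 + 23/16)/373 = -85*(-173/2) + (3 + 23*(1/16))*(1/373) = 14705/2 + (3 + 23/16)*(1/373) = 14705/2 + (71/16)*(1/373) = 14705/2 + 71/5968 = 43879791/5968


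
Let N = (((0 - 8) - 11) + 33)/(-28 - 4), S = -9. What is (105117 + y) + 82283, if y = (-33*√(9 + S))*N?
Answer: 187400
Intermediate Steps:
N = -7/16 (N = ((-8 - 11) + 33)/(-32) = (-19 + 33)*(-1/32) = 14*(-1/32) = -7/16 ≈ -0.43750)
y = 0 (y = -33*√(9 - 9)*(-7/16) = -33*√0*(-7/16) = -33*0*(-7/16) = 0*(-7/16) = 0)
(105117 + y) + 82283 = (105117 + 0) + 82283 = 105117 + 82283 = 187400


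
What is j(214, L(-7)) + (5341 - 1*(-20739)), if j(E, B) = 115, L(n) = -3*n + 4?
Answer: 26195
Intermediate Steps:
L(n) = 4 - 3*n
j(214, L(-7)) + (5341 - 1*(-20739)) = 115 + (5341 - 1*(-20739)) = 115 + (5341 + 20739) = 115 + 26080 = 26195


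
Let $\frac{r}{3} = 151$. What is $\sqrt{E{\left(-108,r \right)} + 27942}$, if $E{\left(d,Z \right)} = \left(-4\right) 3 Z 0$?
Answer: $\sqrt{27942} \approx 167.16$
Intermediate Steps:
$r = 453$ ($r = 3 \cdot 151 = 453$)
$E{\left(d,Z \right)} = 0$ ($E{\left(d,Z \right)} = \left(-12\right) 0 = 0$)
$\sqrt{E{\left(-108,r \right)} + 27942} = \sqrt{0 + 27942} = \sqrt{27942}$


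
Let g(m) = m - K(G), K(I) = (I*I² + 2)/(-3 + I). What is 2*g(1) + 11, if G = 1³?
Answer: 16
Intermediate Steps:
G = 1
K(I) = (2 + I³)/(-3 + I) (K(I) = (I³ + 2)/(-3 + I) = (2 + I³)/(-3 + I))
g(m) = 3/2 + m (g(m) = m - (2 + 1³)/(-3 + 1) = m - (2 + 1)/(-2) = m - (-1)*3/2 = m - 1*(-3/2) = m + 3/2 = 3/2 + m)
2*g(1) + 11 = 2*(3/2 + 1) + 11 = 2*(5/2) + 11 = 5 + 11 = 16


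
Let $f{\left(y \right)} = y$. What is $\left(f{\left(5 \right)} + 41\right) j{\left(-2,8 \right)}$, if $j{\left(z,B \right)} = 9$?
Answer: $414$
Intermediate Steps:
$\left(f{\left(5 \right)} + 41\right) j{\left(-2,8 \right)} = \left(5 + 41\right) 9 = 46 \cdot 9 = 414$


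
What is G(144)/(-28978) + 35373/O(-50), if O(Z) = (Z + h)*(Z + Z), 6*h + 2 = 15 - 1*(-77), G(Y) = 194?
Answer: 512179897/50711500 ≈ 10.100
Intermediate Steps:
h = 15 (h = -⅓ + (15 - 1*(-77))/6 = -⅓ + (15 + 77)/6 = -⅓ + (⅙)*92 = -⅓ + 46/3 = 15)
O(Z) = 2*Z*(15 + Z) (O(Z) = (Z + 15)*(Z + Z) = (15 + Z)*(2*Z) = 2*Z*(15 + Z))
G(144)/(-28978) + 35373/O(-50) = 194/(-28978) + 35373/((2*(-50)*(15 - 50))) = 194*(-1/28978) + 35373/((2*(-50)*(-35))) = -97/14489 + 35373/3500 = 512179897/50711500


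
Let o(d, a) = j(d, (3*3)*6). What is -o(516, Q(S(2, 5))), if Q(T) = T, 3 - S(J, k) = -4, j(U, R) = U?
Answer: -516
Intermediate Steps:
S(J, k) = 7 (S(J, k) = 3 - 1*(-4) = 3 + 4 = 7)
o(d, a) = d
-o(516, Q(S(2, 5))) = -1*516 = -516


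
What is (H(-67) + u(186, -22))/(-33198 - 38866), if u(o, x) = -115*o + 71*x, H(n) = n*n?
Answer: 18463/72064 ≈ 0.25620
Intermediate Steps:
H(n) = n²
(H(-67) + u(186, -22))/(-33198 - 38866) = ((-67)² + (-115*186 + 71*(-22)))/(-33198 - 38866) = (4489 + (-21390 - 1562))/(-72064) = (4489 - 22952)*(-1/72064) = -18463*(-1/72064) = 18463/72064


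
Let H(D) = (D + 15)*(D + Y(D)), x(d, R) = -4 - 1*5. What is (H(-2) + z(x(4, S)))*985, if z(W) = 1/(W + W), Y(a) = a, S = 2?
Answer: -922945/18 ≈ -51275.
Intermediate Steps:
x(d, R) = -9 (x(d, R) = -4 - 5 = -9)
H(D) = 2*D*(15 + D) (H(D) = (D + 15)*(D + D) = (15 + D)*(2*D) = 2*D*(15 + D))
z(W) = 1/(2*W)
(H(-2) + z(x(4, S)))*985 = (2*(-2)*(15 - 2) + (½)/(-9))*985 = (2*(-2)*13 + (½)*(-⅑))*985 = (-52 - 1/18)*985 = -937/18*985 = -922945/18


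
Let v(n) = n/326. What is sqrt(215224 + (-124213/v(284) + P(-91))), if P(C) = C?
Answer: sqrt(1462907714)/142 ≈ 269.35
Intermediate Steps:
v(n) = n/326 (v(n) = n*(1/326) = n/326)
sqrt(215224 + (-124213/v(284) + P(-91))) = sqrt(215224 + (-124213/((1/326)*284) - 91)) = sqrt(215224 + (-124213/142/163 - 91)) = sqrt(215224 + (-124213*163/142 - 91)) = sqrt(215224 + (-20246719/142 - 91)) = sqrt(215224 - 20259641/142) = sqrt(10302167/142) = sqrt(1462907714)/142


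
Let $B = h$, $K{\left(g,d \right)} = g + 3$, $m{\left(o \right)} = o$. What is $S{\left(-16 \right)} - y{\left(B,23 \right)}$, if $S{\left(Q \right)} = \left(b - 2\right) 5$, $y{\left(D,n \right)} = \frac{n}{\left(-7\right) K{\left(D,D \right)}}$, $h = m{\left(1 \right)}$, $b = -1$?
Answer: $- \frac{397}{28} \approx -14.179$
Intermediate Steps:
$h = 1$
$K{\left(g,d \right)} = 3 + g$
$B = 1$
$y{\left(D,n \right)} = \frac{n}{-21 - 7 D}$ ($y{\left(D,n \right)} = \frac{n}{\left(-7\right) \left(3 + D\right)} = \frac{n}{-21 - 7 D}$)
$S{\left(Q \right)} = -15$ ($S{\left(Q \right)} = \left(-1 - 2\right) 5 = \left(-3\right) 5 = -15$)
$S{\left(-16 \right)} - y{\left(B,23 \right)} = -15 - \left(-1\right) 23 \frac{1}{21 + 7 \cdot 1} = -15 - \left(-1\right) 23 \frac{1}{21 + 7} = -15 - \left(-1\right) 23 \cdot \frac{1}{28} = -15 - - \frac{23}{28} = -15 + \frac{23}{28} = - \frac{397}{28}$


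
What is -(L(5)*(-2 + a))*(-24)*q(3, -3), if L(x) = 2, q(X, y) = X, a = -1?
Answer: -432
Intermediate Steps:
-(L(5)*(-2 + a))*(-24)*q(3, -3) = -(2*(-2 - 1))*(-24)*3 = -(2*(-3))*(-24)*3 = -(-6*(-24))*3 = -144*3 = -1*432 = -432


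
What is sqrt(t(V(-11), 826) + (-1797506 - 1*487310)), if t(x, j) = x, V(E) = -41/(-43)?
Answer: I*sqrt(4224623021)/43 ≈ 1511.6*I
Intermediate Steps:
V(E) = 41/43 (V(E) = -41*(-1/43) = 41/43)
sqrt(t(V(-11), 826) + (-1797506 - 1*487310)) = sqrt(41/43 + (-1797506 - 1*487310)) = sqrt(41/43 + (-1797506 - 487310)) = sqrt(41/43 - 2284816) = sqrt(-98247047/43) = I*sqrt(4224623021)/43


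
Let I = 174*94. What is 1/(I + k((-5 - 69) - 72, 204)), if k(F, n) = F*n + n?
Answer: -1/13224 ≈ -7.5620e-5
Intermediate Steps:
k(F, n) = n + F*n
I = 16356
1/(I + k((-5 - 69) - 72, 204)) = 1/(16356 + 204*(1 + ((-5 - 69) - 72))) = 1/(16356 + 204*(1 + (-74 - 72))) = 1/(16356 + 204*(1 - 146)) = 1/(16356 + 204*(-145)) = 1/(16356 - 29580) = 1/(-13224) = -1/13224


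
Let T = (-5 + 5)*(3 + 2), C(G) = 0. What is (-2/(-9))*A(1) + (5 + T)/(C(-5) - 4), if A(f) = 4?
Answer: -13/36 ≈ -0.36111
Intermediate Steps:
T = 0 (T = 0*5 = 0)
(-2/(-9))*A(1) + (5 + T)/(C(-5) - 4) = -2/(-9)*4 + (5 + 0)/(0 - 4) = -2*(-⅑)*4 + 5/(-4) = (2/9)*4 + 5*(-¼) = 8/9 - 5/4 = -13/36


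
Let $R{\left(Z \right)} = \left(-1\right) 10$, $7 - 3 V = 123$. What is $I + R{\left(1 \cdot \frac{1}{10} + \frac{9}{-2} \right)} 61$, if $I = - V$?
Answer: $- \frac{1714}{3} \approx -571.33$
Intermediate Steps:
$V = - \frac{116}{3}$ ($V = \frac{7}{3} - 41 = - \frac{116}{3} \approx -38.667$)
$I = \frac{116}{3}$ ($I = \left(-1\right) \left(- \frac{116}{3}\right) = \frac{116}{3} \approx 38.667$)
$R{\left(Z \right)} = -10$
$I + R{\left(1 \cdot \frac{1}{10} + \frac{9}{-2} \right)} 61 = \frac{116}{3} - 610 = - \frac{1714}{3}$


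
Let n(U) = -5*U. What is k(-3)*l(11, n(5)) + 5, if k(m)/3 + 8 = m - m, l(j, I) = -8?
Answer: 197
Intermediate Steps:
k(m) = -24 (k(m) = -24 + 3*(m - m) = -24 + 3*0 = -24 + 0 = -24)
k(-3)*l(11, n(5)) + 5 = -24*(-8) + 5 = 192 + 5 = 197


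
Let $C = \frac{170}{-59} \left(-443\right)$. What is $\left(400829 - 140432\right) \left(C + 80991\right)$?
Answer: $\frac{1263909490263}{59} \approx 2.1422 \cdot 10^{10}$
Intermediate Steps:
$C = \frac{75310}{59}$ ($C = 170 \left(- \frac{1}{59}\right) \left(-443\right) = \left(- \frac{170}{59}\right) \left(-443\right) = \frac{75310}{59} \approx 1276.4$)
$\left(400829 - 140432\right) \left(C + 80991\right) = \left(400829 - 140432\right) \left(\frac{75310}{59} + 80991\right) = 260397 \cdot \frac{4853779}{59} = \frac{1263909490263}{59}$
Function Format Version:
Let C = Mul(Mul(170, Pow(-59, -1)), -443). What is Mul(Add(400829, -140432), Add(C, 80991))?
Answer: Rational(1263909490263, 59) ≈ 2.1422e+10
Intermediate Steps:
C = Rational(75310, 59) (C = Mul(Mul(170, Rational(-1, 59)), -443) = Mul(Rational(-170, 59), -443) = Rational(75310, 59) ≈ 1276.4)
Mul(Add(400829, -140432), Add(C, 80991)) = Mul(Add(400829, -140432), Add(Rational(75310, 59), 80991)) = Mul(260397, Rational(4853779, 59)) = Rational(1263909490263, 59)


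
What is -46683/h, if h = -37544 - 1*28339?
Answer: 15561/21961 ≈ 0.70857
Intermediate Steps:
h = -65883 (h = -37544 - 28339 = -65883)
-46683/h = -46683/(-65883) = -46683*(-1/65883) = 15561/21961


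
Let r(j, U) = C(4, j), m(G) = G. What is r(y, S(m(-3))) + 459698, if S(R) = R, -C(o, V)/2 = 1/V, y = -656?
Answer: 150780945/328 ≈ 4.5970e+5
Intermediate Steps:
C(o, V) = -2/V
r(j, U) = -2/j
r(y, S(m(-3))) + 459698 = -2/(-656) + 459698 = -2*(-1/656) + 459698 = 1/328 + 459698 = 150780945/328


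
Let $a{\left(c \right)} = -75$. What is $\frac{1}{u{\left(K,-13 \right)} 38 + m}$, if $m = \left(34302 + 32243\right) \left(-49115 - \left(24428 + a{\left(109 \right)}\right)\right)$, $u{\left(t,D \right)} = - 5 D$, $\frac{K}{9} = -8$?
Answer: $- \frac{1}{4888925590} \approx -2.0454 \cdot 10^{-10}$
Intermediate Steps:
$K = -72$ ($K = 9 \left(-8\right) = -72$)
$m = -4888928060$ ($m = \left(34302 + 32243\right) \left(-49115 - 24353\right) = 66545 \left(-49115 + \left(-24428 + 75\right)\right) = 66545 \left(-49115 - 24353\right) = 66545 \left(-73468\right) = -4888928060$)
$\frac{1}{u{\left(K,-13 \right)} 38 + m} = \frac{1}{\left(-5\right) \left(-13\right) 38 - 4888928060} = \frac{1}{65 \cdot 38 - 4888928060} = \frac{1}{2470 - 4888928060} = \frac{1}{-4888925590} = - \frac{1}{4888925590}$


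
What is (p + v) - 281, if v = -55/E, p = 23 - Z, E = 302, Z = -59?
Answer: -60153/302 ≈ -199.18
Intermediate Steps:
p = 82 (p = 23 - 1*(-59) = 23 + 59 = 82)
v = -55/302 ≈ -0.18212
(p + v) - 281 = (82 - 55/302) - 281 = 24709/302 - 281 = -60153/302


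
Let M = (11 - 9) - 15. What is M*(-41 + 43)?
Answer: -26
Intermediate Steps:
M = -13 (M = 2 - 15 = -13)
M*(-41 + 43) = -13*(-41 + 43) = -13*2 = -26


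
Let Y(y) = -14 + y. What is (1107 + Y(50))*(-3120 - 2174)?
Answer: -6051042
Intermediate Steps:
(1107 + Y(50))*(-3120 - 2174) = (1107 + (-14 + 50))*(-3120 - 2174) = (1107 + 36)*(-5294) = 1143*(-5294) = -6051042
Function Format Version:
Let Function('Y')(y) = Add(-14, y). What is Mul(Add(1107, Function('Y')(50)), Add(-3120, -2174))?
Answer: -6051042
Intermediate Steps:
Mul(Add(1107, Function('Y')(50)), Add(-3120, -2174)) = Mul(Add(1107, Add(-14, 50)), Add(-3120, -2174)) = Mul(Add(1107, 36), -5294) = Mul(1143, -5294) = -6051042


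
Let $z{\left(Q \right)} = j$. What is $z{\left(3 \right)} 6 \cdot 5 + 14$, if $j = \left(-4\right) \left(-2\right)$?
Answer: $254$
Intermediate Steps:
$j = 8$
$z{\left(Q \right)} = 8$
$z{\left(3 \right)} 6 \cdot 5 + 14 = 8 \cdot 6 \cdot 5 + 14 = 8 \cdot 30 + 14 = 240 + 14 = 254$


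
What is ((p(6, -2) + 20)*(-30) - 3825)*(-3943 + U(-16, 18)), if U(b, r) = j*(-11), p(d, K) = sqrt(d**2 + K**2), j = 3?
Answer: 17593800 + 238560*sqrt(10) ≈ 1.8348e+7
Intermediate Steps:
p(d, K) = sqrt(K**2 + d**2)
U(b, r) = -33 (U(b, r) = 3*(-11) = -33)
((p(6, -2) + 20)*(-30) - 3825)*(-3943 + U(-16, 18)) = ((sqrt((-2)**2 + 6**2) + 20)*(-30) - 3825)*(-3943 - 33) = ((sqrt(4 + 36) + 20)*(-30) - 3825)*(-3976) = ((sqrt(40) + 20)*(-30) - 3825)*(-3976) = ((2*sqrt(10) + 20)*(-30) - 3825)*(-3976) = ((20 + 2*sqrt(10))*(-30) - 3825)*(-3976) = ((-600 - 60*sqrt(10)) - 3825)*(-3976) = (-4425 - 60*sqrt(10))*(-3976) = 17593800 + 238560*sqrt(10)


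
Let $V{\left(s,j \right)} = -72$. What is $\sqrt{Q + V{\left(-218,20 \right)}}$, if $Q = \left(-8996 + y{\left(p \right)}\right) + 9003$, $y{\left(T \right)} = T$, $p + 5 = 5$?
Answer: $i \sqrt{65} \approx 8.0623 i$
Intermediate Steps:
$p = 0$ ($p = -5 + 5 = 0$)
$Q = 7$ ($Q = \left(-8996 + 0\right) + 9003 = -8996 + 9003 = 7$)
$\sqrt{Q + V{\left(-218,20 \right)}} = \sqrt{7 - 72} = \sqrt{-65} = i \sqrt{65}$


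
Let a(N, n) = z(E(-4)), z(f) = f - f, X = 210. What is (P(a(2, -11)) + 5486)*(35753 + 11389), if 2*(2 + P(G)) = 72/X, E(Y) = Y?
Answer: 9048718332/35 ≈ 2.5853e+8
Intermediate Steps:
z(f) = 0
a(N, n) = 0
P(G) = -64/35 (P(G) = -2 + (72/210)/2 = -2 + (72*(1/210))/2 = -2 + (½)*(12/35) = -2 + 6/35 = -64/35)
(P(a(2, -11)) + 5486)*(35753 + 11389) = (-64/35 + 5486)*(35753 + 11389) = (191946/35)*47142 = 9048718332/35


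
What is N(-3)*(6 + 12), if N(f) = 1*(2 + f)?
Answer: -18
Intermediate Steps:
N(f) = 2 + f
N(-3)*(6 + 12) = (2 - 3)*(6 + 12) = -1*18 = -18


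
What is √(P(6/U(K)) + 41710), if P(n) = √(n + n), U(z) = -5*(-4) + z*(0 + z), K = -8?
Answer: √(2043790 + 7*√7)/7 ≈ 204.23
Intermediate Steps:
U(z) = 20 + z² (U(z) = 20 + z*z = 20 + z²)
P(n) = √2*√n (P(n) = √(2*n) = √2*√n)
√(P(6/U(K)) + 41710) = √(√2*√(6/(20 + (-8)²)) + 41710) = √(√2*√(6/(20 + 64)) + 41710) = √(√2*√(6/84) + 41710) = √(√2*√(6*(1/84)) + 41710) = √(√2*√(1/14) + 41710) = √(√2*(√14/14) + 41710) = √(√7/7 + 41710) = √(41710 + √7/7)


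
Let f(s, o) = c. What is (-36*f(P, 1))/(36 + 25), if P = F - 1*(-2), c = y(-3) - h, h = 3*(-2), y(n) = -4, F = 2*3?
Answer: -72/61 ≈ -1.1803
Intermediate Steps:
F = 6
h = -6
c = 2 (c = -4 - 1*(-6) = -4 + 6 = 2)
P = 8 (P = 6 - 1*(-2) = 6 + 2 = 8)
f(s, o) = 2
(-36*f(P, 1))/(36 + 25) = (-36*2)/(36 + 25) = -72/61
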